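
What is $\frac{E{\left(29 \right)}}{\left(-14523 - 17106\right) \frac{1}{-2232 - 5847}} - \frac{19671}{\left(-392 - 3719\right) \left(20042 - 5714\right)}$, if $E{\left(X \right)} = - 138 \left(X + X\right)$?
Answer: $- \frac{423209255766541}{207002695848} \approx -2044.5$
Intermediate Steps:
$E{\left(X \right)} = - 276 X$ ($E{\left(X \right)} = - 138 \cdot 2 X = - 276 X$)
$\frac{E{\left(29 \right)}}{\left(-14523 - 17106\right) \frac{1}{-2232 - 5847}} - \frac{19671}{\left(-392 - 3719\right) \left(20042 - 5714\right)} = \frac{\left(-276\right) 29}{\left(-14523 - 17106\right) \frac{1}{-2232 - 5847}} - \frac{19671}{\left(-392 - 3719\right) \left(20042 - 5714\right)} = - \frac{8004}{\left(-31629\right) \frac{1}{-8079}} - \frac{19671}{\left(-4111\right) 14328} = - \frac{8004}{\left(-31629\right) \left(- \frac{1}{8079}\right)} - \frac{19671}{-58902408} = - \frac{8004}{\frac{10543}{2693}} - - \frac{6557}{19634136} = \left(-8004\right) \frac{2693}{10543} + \frac{6557}{19634136} = - \frac{21554772}{10543} + \frac{6557}{19634136} = - \frac{423209255766541}{207002695848}$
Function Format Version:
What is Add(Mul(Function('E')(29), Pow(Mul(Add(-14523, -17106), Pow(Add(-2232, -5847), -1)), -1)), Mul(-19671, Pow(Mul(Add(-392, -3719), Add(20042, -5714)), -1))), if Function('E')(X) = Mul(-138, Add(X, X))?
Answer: Rational(-423209255766541, 207002695848) ≈ -2044.5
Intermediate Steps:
Function('E')(X) = Mul(-276, X) (Function('E')(X) = Mul(-138, Mul(2, X)) = Mul(-276, X))
Add(Mul(Function('E')(29), Pow(Mul(Add(-14523, -17106), Pow(Add(-2232, -5847), -1)), -1)), Mul(-19671, Pow(Mul(Add(-392, -3719), Add(20042, -5714)), -1))) = Add(Mul(Mul(-276, 29), Pow(Mul(Add(-14523, -17106), Pow(Add(-2232, -5847), -1)), -1)), Mul(-19671, Pow(Mul(Add(-392, -3719), Add(20042, -5714)), -1))) = Add(Mul(-8004, Pow(Mul(-31629, Pow(-8079, -1)), -1)), Mul(-19671, Pow(Mul(-4111, 14328), -1))) = Add(Mul(-8004, Pow(Mul(-31629, Rational(-1, 8079)), -1)), Mul(-19671, Pow(-58902408, -1))) = Add(Mul(-8004, Pow(Rational(10543, 2693), -1)), Mul(-19671, Rational(-1, 58902408))) = Add(Mul(-8004, Rational(2693, 10543)), Rational(6557, 19634136)) = Add(Rational(-21554772, 10543), Rational(6557, 19634136)) = Rational(-423209255766541, 207002695848)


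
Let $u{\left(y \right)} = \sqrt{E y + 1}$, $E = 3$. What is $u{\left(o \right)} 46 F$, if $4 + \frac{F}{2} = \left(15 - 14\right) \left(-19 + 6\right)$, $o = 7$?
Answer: $- 1564 \sqrt{22} \approx -7335.8$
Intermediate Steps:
$u{\left(y \right)} = \sqrt{1 + 3 y}$ ($u{\left(y \right)} = \sqrt{3 y + 1} = \sqrt{1 + 3 y}$)
$F = -34$ ($F = -8 + 2 \left(15 - 14\right) \left(-19 + 6\right) = -8 + 2 \cdot 1 \left(-13\right) = -8 + 2 \left(-13\right) = -8 - 26 = -34$)
$u{\left(o \right)} 46 F = \sqrt{1 + 3 \cdot 7} \cdot 46 \left(-34\right) = \sqrt{1 + 21} \cdot 46 \left(-34\right) = \sqrt{22} \cdot 46 \left(-34\right) = 46 \sqrt{22} \left(-34\right) = - 1564 \sqrt{22}$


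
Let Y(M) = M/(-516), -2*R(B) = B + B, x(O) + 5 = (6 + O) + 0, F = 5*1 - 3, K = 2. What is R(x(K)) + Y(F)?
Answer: -775/258 ≈ -3.0039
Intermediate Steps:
F = 2 (F = 5 - 3 = 2)
x(O) = 1 + O (x(O) = -5 + ((6 + O) + 0) = -5 + (6 + O) = 1 + O)
R(B) = -B (R(B) = -(B + B)/2 = -B)
Y(M) = -M/516 (Y(M) = M*(-1/516) = -M/516)
R(x(K)) + Y(F) = -(1 + 2) - 1/516*2 = -1*3 - 1/258 = -3 - 1/258 = -775/258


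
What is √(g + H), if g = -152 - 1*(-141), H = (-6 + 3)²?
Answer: I*√2 ≈ 1.4142*I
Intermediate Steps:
H = 9 (H = (-3)² = 9)
g = -11 (g = -152 + 141 = -11)
√(g + H) = √(-11 + 9) = √(-2) = I*√2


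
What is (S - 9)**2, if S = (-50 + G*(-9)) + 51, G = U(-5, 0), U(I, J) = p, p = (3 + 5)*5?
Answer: 135424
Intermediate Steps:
p = 40 (p = 8*5 = 40)
U(I, J) = 40
G = 40
S = -359 (S = (-50 + 40*(-9)) + 51 = (-50 - 360) + 51 = -410 + 51 = -359)
(S - 9)**2 = (-359 - 9)**2 = (-368)**2 = 135424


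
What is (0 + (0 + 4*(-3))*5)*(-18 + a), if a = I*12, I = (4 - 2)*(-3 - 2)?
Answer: 8280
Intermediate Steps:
I = -10 (I = 2*(-5) = -10)
a = -120 (a = -10*12 = -120)
(0 + (0 + 4*(-3))*5)*(-18 + a) = (0 + (0 + 4*(-3))*5)*(-18 - 120) = (0 + (0 - 12)*5)*(-138) = (0 - 12*5)*(-138) = (0 - 60)*(-138) = -60*(-138) = 8280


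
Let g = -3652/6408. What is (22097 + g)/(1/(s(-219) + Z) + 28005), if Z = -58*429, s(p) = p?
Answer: 98726363509/125125723712 ≈ 0.78902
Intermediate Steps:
Z = -24882
g = -913/1602 (g = -3652*1/6408 = -913/1602 ≈ -0.56991)
(22097 + g)/(1/(s(-219) + Z) + 28005) = (22097 - 913/1602)/(1/(-219 - 24882) + 28005) = 35398481/(1602*(1/(-25101) + 28005)) = 35398481/(1602*(-1/25101 + 28005)) = 35398481/(1602*(702953504/25101)) = (35398481/1602)*(25101/702953504) = 98726363509/125125723712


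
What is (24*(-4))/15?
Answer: -32/5 ≈ -6.4000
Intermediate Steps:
(24*(-4))/15 = -96*1/15 = -32/5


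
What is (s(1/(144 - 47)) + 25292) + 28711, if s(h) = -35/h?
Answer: 50608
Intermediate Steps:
(s(1/(144 - 47)) + 25292) + 28711 = (-35/(1/(144 - 47)) + 25292) + 28711 = (-35/(1/97) + 25292) + 28711 = (-35/1/97 + 25292) + 28711 = (-35*97 + 25292) + 28711 = (-3395 + 25292) + 28711 = 21897 + 28711 = 50608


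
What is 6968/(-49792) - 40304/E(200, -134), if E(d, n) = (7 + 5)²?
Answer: -15686095/56016 ≈ -280.03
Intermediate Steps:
E(d, n) = 144 (E(d, n) = 12² = 144)
6968/(-49792) - 40304/E(200, -134) = 6968/(-49792) - 40304/144 = 6968*(-1/49792) - 40304*1/144 = -871/6224 - 2519/9 = -15686095/56016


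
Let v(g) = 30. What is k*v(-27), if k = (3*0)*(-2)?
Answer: 0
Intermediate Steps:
k = 0 (k = 0*(-2) = 0)
k*v(-27) = 0*30 = 0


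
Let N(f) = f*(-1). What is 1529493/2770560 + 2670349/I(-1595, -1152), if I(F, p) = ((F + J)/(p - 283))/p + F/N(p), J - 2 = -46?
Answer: -142985139515043/74189440 ≈ -1.9273e+6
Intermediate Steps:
J = -44 (J = 2 - 46 = -44)
N(f) = -f
I(F, p) = -F/p + (-44 + F)/(p*(-283 + p)) (I(F, p) = ((F - 44)/(p - 283))/p + F/((-p)) = ((-44 + F)/(-283 + p))/p + F*(-1/p) = ((-44 + F)/(-283 + p))/p - F/p = (-44 + F)/(p*(-283 + p)) - F/p = -F/p + (-44 + F)/(p*(-283 + p)))
1529493/2770560 + 2670349/I(-1595, -1152) = 1529493/2770560 + 2670349/(((-44 + 284*(-1595) - 1*(-1595)*(-1152))/((-1152)*(-283 - 1152)))) = 1529493*(1/2770560) + 2670349/((-1/1152*(-44 - 452980 - 1837440)/(-1435))) = 509831/923520 + 2670349/((-1/1152*(-1/1435)*(-2290464))) = 509831/923520 + 2670349/(-7953/5740) = 509831/923520 + 2670349*(-5740/7953) = 509831/923520 - 1393436660/723 = -142985139515043/74189440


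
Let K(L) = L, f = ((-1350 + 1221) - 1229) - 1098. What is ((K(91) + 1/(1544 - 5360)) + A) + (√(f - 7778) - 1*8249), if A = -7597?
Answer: -60121081/3816 + I*√10234 ≈ -15755.0 + 101.16*I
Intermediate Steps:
f = -2456 (f = (-129 - 1229) - 1098 = -1358 - 1098 = -2456)
((K(91) + 1/(1544 - 5360)) + A) + (√(f - 7778) - 1*8249) = ((91 + 1/(1544 - 5360)) - 7597) + (√(-2456 - 7778) - 1*8249) = ((91 + 1/(-3816)) - 7597) + (√(-10234) - 8249) = ((91 - 1/3816) - 7597) + (I*√10234 - 8249) = (347255/3816 - 7597) + (-8249 + I*√10234) = -28642897/3816 + (-8249 + I*√10234) = -60121081/3816 + I*√10234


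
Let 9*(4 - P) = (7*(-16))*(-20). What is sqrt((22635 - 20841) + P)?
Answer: sqrt(13942)/3 ≈ 39.359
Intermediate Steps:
P = -2204/9 (P = 4 - 7*(-16)*(-20)/9 = 4 - (-112)*(-20)/9 = 4 - 1/9*2240 = 4 - 2240/9 = -2204/9 ≈ -244.89)
sqrt((22635 - 20841) + P) = sqrt((22635 - 20841) - 2204/9) = sqrt(1794 - 2204/9) = sqrt(13942/9) = sqrt(13942)/3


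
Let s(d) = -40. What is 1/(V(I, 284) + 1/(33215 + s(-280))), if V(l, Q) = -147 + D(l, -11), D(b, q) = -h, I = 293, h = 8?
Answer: -33175/5142124 ≈ -0.0064516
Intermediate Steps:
D(b, q) = -8 (D(b, q) = -1*8 = -8)
V(l, Q) = -155 (V(l, Q) = -147 - 8 = -155)
1/(V(I, 284) + 1/(33215 + s(-280))) = 1/(-155 + 1/(33215 - 40)) = 1/(-155 + 1/33175) = 1/(-5142124/33175) = -33175/5142124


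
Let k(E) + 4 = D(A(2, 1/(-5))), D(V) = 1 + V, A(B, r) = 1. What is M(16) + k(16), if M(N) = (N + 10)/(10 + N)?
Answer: -1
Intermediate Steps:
M(N) = 1 (M(N) = (10 + N)/(10 + N) = 1)
k(E) = -2 (k(E) = -4 + (1 + 1) = -4 + 2 = -2)
M(16) + k(16) = 1 - 2 = -1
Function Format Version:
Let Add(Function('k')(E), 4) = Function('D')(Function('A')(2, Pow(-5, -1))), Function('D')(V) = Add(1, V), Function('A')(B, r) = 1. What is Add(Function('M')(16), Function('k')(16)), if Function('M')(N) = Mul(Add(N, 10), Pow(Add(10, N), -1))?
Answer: -1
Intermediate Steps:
Function('M')(N) = 1 (Function('M')(N) = Mul(Add(10, N), Pow(Add(10, N), -1)) = 1)
Function('k')(E) = -2 (Function('k')(E) = Add(-4, Add(1, 1)) = Add(-4, 2) = -2)
Add(Function('M')(16), Function('k')(16)) = Add(1, -2) = -1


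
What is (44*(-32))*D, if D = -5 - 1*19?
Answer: 33792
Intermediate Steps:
D = -24 (D = -5 - 19 = -24)
(44*(-32))*D = (44*(-32))*(-24) = -1408*(-24) = 33792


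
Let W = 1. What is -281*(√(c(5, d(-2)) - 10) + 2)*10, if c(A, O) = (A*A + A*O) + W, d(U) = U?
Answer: -5620 - 2810*√6 ≈ -12503.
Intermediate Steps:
c(A, O) = 1 + A² + A*O (c(A, O) = (A*A + A*O) + 1 = (A² + A*O) + 1 = 1 + A² + A*O)
-281*(√(c(5, d(-2)) - 10) + 2)*10 = -281*(√((1 + 5² + 5*(-2)) - 10) + 2)*10 = -281*(√((1 + 25 - 10) - 10) + 2)*10 = -281*(√(16 - 10) + 2)*10 = -281*(√6 + 2)*10 = -281*(2 + √6)*10 = -281*(20 + 10*√6) = -5620 - 2810*√6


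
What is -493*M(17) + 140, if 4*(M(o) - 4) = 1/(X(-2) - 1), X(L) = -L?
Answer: -7821/4 ≈ -1955.3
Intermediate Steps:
M(o) = 17/4 (M(o) = 4 + 1/(4*(-1*(-2) - 1)) = 4 + 1/(4*(2 - 1)) = 4 + (¼)/1 = 4 + (¼)*1 = 4 + ¼ = 17/4)
-493*M(17) + 140 = -493*17/4 + 140 = -8381/4 + 140 = -7821/4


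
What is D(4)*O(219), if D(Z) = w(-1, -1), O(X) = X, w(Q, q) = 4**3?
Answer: 14016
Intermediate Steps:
w(Q, q) = 64
D(Z) = 64
D(4)*O(219) = 64*219 = 14016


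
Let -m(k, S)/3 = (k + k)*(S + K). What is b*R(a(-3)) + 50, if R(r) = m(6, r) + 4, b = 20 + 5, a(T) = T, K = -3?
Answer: 5550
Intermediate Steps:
m(k, S) = -6*k*(-3 + S) (m(k, S) = -3*(k + k)*(S - 3) = -3*2*k*(-3 + S) = -6*k*(-3 + S))
b = 25
R(r) = 112 - 36*r (R(r) = 6*6*(3 - r) + 4 = (108 - 36*r) + 4 = 112 - 36*r)
b*R(a(-3)) + 50 = 25*(112 - 36*(-3)) + 50 = 25*(112 + 108) + 50 = 25*220 + 50 = 5500 + 50 = 5550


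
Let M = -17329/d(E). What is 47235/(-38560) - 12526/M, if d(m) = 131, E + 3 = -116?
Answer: 12490960009/133641248 ≈ 93.466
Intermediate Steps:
E = -119 (E = -3 - 116 = -119)
M = -17329/131 ≈ -132.28
47235/(-38560) - 12526/M = 47235/(-38560) - 12526/(-17329/131) = 47235*(-1/38560) - 12526*(-131/17329) = -9447/7712 + 1640906/17329 = 12490960009/133641248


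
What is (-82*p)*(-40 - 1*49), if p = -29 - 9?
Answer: -277324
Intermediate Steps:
p = -38
(-82*p)*(-40 - 1*49) = (-82*(-38))*(-40 - 1*49) = 3116*(-40 - 49) = 3116*(-89) = -277324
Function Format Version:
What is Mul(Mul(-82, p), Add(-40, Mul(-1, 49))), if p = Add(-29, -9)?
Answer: -277324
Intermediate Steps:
p = -38
Mul(Mul(-82, p), Add(-40, Mul(-1, 49))) = Mul(Mul(-82, -38), Add(-40, Mul(-1, 49))) = Mul(3116, Add(-40, -49)) = Mul(3116, -89) = -277324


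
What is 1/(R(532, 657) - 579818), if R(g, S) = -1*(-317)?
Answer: -1/579501 ≈ -1.7256e-6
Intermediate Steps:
R(g, S) = 317
1/(R(532, 657) - 579818) = 1/(317 - 579818) = 1/(-579501) = -1/579501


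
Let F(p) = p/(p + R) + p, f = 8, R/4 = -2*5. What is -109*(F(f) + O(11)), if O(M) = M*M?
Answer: -56135/4 ≈ -14034.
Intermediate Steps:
R = -40 (R = 4*(-2*5) = 4*(-10) = -40)
O(M) = M²
F(p) = p + p/(-40 + p) (F(p) = p/(p - 40) + p = p/(-40 + p) + p = p + p/(-40 + p))
-109*(F(f) + O(11)) = -109*(8*(-39 + 8)/(-40 + 8) + 11²) = -109*(8*(-31)/(-32) + 121) = -109*(8*(-1/32)*(-31) + 121) = -109*(31/4 + 121) = -109*515/4 = -56135/4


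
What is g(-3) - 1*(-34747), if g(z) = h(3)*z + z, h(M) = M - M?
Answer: 34744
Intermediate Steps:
h(M) = 0
g(z) = z (g(z) = 0*z + z = 0 + z = z)
g(-3) - 1*(-34747) = -3 - 1*(-34747) = -3 + 34747 = 34744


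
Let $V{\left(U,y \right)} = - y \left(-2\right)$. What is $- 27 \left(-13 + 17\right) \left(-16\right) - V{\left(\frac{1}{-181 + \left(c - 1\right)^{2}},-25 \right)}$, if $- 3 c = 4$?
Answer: $1778$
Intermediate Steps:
$c = - \frac{4}{3}$ ($c = \left(- \frac{1}{3}\right) 4 = - \frac{4}{3} \approx -1.3333$)
$V{\left(U,y \right)} = 2 y$
$- 27 \left(-13 + 17\right) \left(-16\right) - V{\left(\frac{1}{-181 + \left(c - 1\right)^{2}},-25 \right)} = - 27 \left(-13 + 17\right) \left(-16\right) - 2 \left(-25\right) = - 27 \cdot 4 \left(-16\right) - -50 = \left(-27\right) \left(-64\right) + 50 = 1728 + 50 = 1778$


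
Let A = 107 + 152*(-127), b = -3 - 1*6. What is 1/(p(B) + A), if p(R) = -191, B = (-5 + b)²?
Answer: -1/19388 ≈ -5.1578e-5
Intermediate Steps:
b = -9 (b = -3 - 6 = -9)
B = 196 (B = (-5 - 9)² = (-14)² = 196)
A = -19197 (A = 107 - 19304 = -19197)
1/(p(B) + A) = 1/(-191 - 19197) = 1/(-19388) = -1/19388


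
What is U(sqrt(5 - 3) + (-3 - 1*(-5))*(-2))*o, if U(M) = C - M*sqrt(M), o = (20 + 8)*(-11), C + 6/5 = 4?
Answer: -4312/5 - 308*I*(4 - sqrt(2))**(3/2) ≈ -862.4 - 1280.7*I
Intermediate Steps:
C = 14/5 (C = -6/5 + 4 = 14/5 ≈ 2.8000)
o = -308 (o = 28*(-11) = -308)
U(M) = 14/5 - M**(3/2) (U(M) = 14/5 - M*sqrt(M) = 14/5 - M**(3/2))
U(sqrt(5 - 3) + (-3 - 1*(-5))*(-2))*o = (14/5 - (sqrt(5 - 3) + (-3 - 1*(-5))*(-2))**(3/2))*(-308) = (14/5 - (sqrt(2) + (-3 + 5)*(-2))**(3/2))*(-308) = (14/5 - (sqrt(2) + 2*(-2))**(3/2))*(-308) = (14/5 - (sqrt(2) - 4)**(3/2))*(-308) = (14/5 - (-4 + sqrt(2))**(3/2))*(-308) = -4312/5 + 308*(-4 + sqrt(2))**(3/2)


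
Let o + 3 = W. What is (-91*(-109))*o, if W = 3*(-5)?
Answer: -178542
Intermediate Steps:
W = -15
o = -18 (o = -3 - 15 = -18)
(-91*(-109))*o = -91*(-109)*(-18) = 9919*(-18) = -178542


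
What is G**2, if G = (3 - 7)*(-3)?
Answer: 144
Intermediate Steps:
G = 12 (G = -4*(-3) = 12)
G**2 = 12**2 = 144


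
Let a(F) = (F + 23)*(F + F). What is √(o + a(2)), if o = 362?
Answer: √462 ≈ 21.494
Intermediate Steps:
a(F) = 2*F*(23 + F) (a(F) = (23 + F)*(2*F) = 2*F*(23 + F))
√(o + a(2)) = √(362 + 2*2*(23 + 2)) = √(362 + 2*2*25) = √(362 + 100) = √462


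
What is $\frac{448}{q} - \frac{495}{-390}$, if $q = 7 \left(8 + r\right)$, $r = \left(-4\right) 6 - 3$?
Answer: $- \frac{1037}{494} \approx -2.0992$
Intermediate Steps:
$r = -27$ ($r = -24 - 3 = -27$)
$q = -133$ ($q = 7 \left(8 - 27\right) = 7 \left(-19\right) = -133$)
$\frac{448}{q} - \frac{495}{-390} = \frac{448}{-133} - \frac{495}{-390} = 448 \left(- \frac{1}{133}\right) - - \frac{33}{26} = - \frac{64}{19} + \frac{33}{26} = - \frac{1037}{494}$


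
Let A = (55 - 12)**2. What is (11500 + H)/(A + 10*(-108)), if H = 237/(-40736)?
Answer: 468463763/31325984 ≈ 14.954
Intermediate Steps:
H = -237/40736 (H = 237*(-1/40736) = -237/40736 ≈ -0.0058179)
A = 1849 (A = 43**2 = 1849)
(11500 + H)/(A + 10*(-108)) = (11500 - 237/40736)/(1849 + 10*(-108)) = 468463763/(40736*(1849 - 1080)) = (468463763/40736)/769 = (468463763/40736)*(1/769) = 468463763/31325984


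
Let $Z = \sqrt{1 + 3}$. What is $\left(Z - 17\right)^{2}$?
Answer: $225$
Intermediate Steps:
$Z = 2$ ($Z = \sqrt{4} = 2$)
$\left(Z - 17\right)^{2} = \left(2 - 17\right)^{2} = \left(-15\right)^{2} = 225$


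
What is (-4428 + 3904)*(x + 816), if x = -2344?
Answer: 800672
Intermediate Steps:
(-4428 + 3904)*(x + 816) = (-4428 + 3904)*(-2344 + 816) = -524*(-1528) = 800672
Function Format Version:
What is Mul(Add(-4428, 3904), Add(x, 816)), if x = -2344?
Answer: 800672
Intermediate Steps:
Mul(Add(-4428, 3904), Add(x, 816)) = Mul(Add(-4428, 3904), Add(-2344, 816)) = Mul(-524, -1528) = 800672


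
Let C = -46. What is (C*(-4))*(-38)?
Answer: -6992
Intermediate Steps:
(C*(-4))*(-38) = -46*(-4)*(-38) = 184*(-38) = -6992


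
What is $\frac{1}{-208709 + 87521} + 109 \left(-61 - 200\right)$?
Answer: $- \frac{3447677413}{121188} \approx -28449.0$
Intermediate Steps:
$\frac{1}{-208709 + 87521} + 109 \left(-61 - 200\right) = \frac{1}{-121188} + 109 \left(-261\right) = - \frac{1}{121188} - 28449 = - \frac{3447677413}{121188}$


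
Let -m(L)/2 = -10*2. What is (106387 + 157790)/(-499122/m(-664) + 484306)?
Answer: 5283540/9436559 ≈ 0.55990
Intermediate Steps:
m(L) = 40 (m(L) = -(-20)*2 = -2*(-20) = 40)
(106387 + 157790)/(-499122/m(-664) + 484306) = (106387 + 157790)/(-499122/40 + 484306) = 264177/(-499122*1/40 + 484306) = 264177/(-249561/20 + 484306) = 264177/(9436559/20) = 264177*(20/9436559) = 5283540/9436559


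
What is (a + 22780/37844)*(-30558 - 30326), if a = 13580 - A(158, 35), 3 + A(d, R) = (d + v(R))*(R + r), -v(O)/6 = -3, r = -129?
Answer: -17354207441928/9461 ≈ -1.8343e+9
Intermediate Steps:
v(O) = 18 (v(O) = -6*(-3) = 18)
A(d, R) = -3 + (-129 + R)*(18 + d) (A(d, R) = -3 + (d + 18)*(R - 129) = -3 + (18 + d)*(-129 + R) = -3 + (-129 + R)*(18 + d))
a = 30127 (a = 13580 - (-2325 - 129*158 + 18*35 + 35*158) = 13580 - (-2325 - 20382 + 630 + 5530) = 13580 - 1*(-16547) = 13580 + 16547 = 30127)
(a + 22780/37844)*(-30558 - 30326) = (30127 + 22780/37844)*(-30558 - 30326) = (30127 + 22780*(1/37844))*(-60884) = (30127 + 5695/9461)*(-60884) = (285037242/9461)*(-60884) = -17354207441928/9461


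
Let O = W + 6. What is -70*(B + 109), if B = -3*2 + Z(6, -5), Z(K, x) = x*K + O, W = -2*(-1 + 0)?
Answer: -5670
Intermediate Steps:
W = 2 (W = -2*(-1) = 2)
O = 8 (O = 2 + 6 = 8)
Z(K, x) = 8 + K*x (Z(K, x) = x*K + 8 = K*x + 8 = 8 + K*x)
B = -28 (B = -3*2 + (8 + 6*(-5)) = -6 + (8 - 30) = -6 - 22 = -28)
-70*(B + 109) = -70*(-28 + 109) = -70*81 = -5670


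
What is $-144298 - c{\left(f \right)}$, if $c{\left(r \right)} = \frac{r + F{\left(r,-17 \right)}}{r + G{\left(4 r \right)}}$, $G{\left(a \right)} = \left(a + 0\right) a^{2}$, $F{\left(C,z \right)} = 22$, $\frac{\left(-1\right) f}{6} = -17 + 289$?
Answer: $- \frac{20071080641474821}{139094655792} \approx -1.443 \cdot 10^{5}$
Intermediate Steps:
$f = -1632$ ($f = - 6 \left(-17 + 289\right) = \left(-6\right) 272 = -1632$)
$G{\left(a \right)} = a^{3}$ ($G{\left(a \right)} = a a^{2} = a^{3}$)
$c{\left(r \right)} = \frac{22 + r}{r + 64 r^{3}}$ ($c{\left(r \right)} = \frac{r + 22}{r + \left(4 r\right)^{3}} = \frac{22 + r}{r + 64 r^{3}}$)
$-144298 - c{\left(f \right)} = -144298 - \frac{22 - 1632}{-1632 + 64 \left(-1632\right)^{3}} = -144298 - \frac{1}{-1632 + 64 \left(-4346707968\right)} \left(-1610\right) = -144298 - \frac{1}{-1632 - 278189309952} \left(-1610\right) = -144298 - \frac{1}{-278189311584} \left(-1610\right) = -144298 - \left(- \frac{1}{278189311584}\right) \left(-1610\right) = -144298 - \frac{805}{139094655792} = - \frac{20071080641474821}{139094655792}$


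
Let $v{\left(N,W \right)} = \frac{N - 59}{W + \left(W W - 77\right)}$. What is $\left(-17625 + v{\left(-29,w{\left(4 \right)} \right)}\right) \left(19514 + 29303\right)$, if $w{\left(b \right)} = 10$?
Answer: $- \frac{2581589411}{3} \approx -8.6053 \cdot 10^{8}$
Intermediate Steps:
$v{\left(N,W \right)} = \frac{-59 + N}{-77 + W + W^{2}}$ ($v{\left(N,W \right)} = \frac{-59 + N}{W + \left(W^{2} - 77\right)} = \frac{-59 + N}{W + \left(-77 + W^{2}\right)} = \frac{-59 + N}{-77 + W + W^{2}}$)
$\left(-17625 + v{\left(-29,w{\left(4 \right)} \right)}\right) \left(19514 + 29303\right) = \left(-17625 + \frac{-59 - 29}{-77 + 10 + 10^{2}}\right) \left(19514 + 29303\right) = \left(-17625 + \frac{1}{-77 + 10 + 100} \left(-88\right)\right) 48817 = \left(-17625 + \frac{1}{33} \left(-88\right)\right) 48817 = \left(-17625 - \frac{8}{3}\right) 48817 = \left(- \frac{52883}{3}\right) 48817 = - \frac{2581589411}{3}$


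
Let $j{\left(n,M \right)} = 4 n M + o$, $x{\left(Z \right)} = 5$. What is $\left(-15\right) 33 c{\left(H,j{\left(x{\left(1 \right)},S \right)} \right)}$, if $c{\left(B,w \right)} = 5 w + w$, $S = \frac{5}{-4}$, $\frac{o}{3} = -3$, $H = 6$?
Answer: $100980$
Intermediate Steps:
$o = -9$ ($o = 3 \left(-3\right) = -9$)
$S = - \frac{5}{4}$ ($S = 5 \left(- \frac{1}{4}\right) = - \frac{5}{4} \approx -1.25$)
$j{\left(n,M \right)} = -9 + 4 M n$ ($j{\left(n,M \right)} = 4 n M - 9 = 4 M n - 9 = -9 + 4 M n$)
$c{\left(B,w \right)} = 6 w$
$\left(-15\right) 33 c{\left(H,j{\left(x{\left(1 \right)},S \right)} \right)} = \left(-15\right) 33 \cdot 6 \left(-9 + 4 \left(- \frac{5}{4}\right) 5\right) = - 495 \cdot 6 \left(-9 - 25\right) = - 495 \cdot 6 \left(-34\right) = \left(-495\right) \left(-204\right) = 100980$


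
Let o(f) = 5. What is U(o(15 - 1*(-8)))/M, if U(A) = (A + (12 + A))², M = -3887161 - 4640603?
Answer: -121/2131941 ≈ -5.6756e-5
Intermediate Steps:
M = -8527764
U(A) = (12 + 2*A)²
U(o(15 - 1*(-8)))/M = (4*(6 + 5)²)/(-8527764) = (4*11²)*(-1/8527764) = (4*121)*(-1/8527764) = 484*(-1/8527764) = -121/2131941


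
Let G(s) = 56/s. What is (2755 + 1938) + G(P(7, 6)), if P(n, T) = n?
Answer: 4701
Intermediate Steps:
(2755 + 1938) + G(P(7, 6)) = (2755 + 1938) + 56/7 = 4693 + 56*(1/7) = 4693 + 8 = 4701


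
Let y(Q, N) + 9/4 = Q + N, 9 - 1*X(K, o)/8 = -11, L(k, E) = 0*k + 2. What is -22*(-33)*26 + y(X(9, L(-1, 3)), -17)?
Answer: 76067/4 ≈ 19017.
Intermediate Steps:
L(k, E) = 2 (L(k, E) = 0 + 2 = 2)
X(K, o) = 160 (X(K, o) = 72 - 8*(-11) = 72 + 88 = 160)
y(Q, N) = -9/4 + N + Q (y(Q, N) = -9/4 + (Q + N) = -9/4 + (N + Q) = -9/4 + N + Q)
-22*(-33)*26 + y(X(9, L(-1, 3)), -17) = -22*(-33)*26 + (-9/4 - 17 + 160) = 726*26 + 563/4 = 18876 + 563/4 = 76067/4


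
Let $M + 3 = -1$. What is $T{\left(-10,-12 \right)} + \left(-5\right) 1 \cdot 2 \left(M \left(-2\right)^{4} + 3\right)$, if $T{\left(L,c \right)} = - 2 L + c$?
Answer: $618$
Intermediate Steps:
$M = -4$ ($M = -3 - 1 = -4$)
$T{\left(L,c \right)} = c - 2 L$
$T{\left(-10,-12 \right)} + \left(-5\right) 1 \cdot 2 \left(M \left(-2\right)^{4} + 3\right) = \left(-12 - -20\right) + \left(-5\right) 1 \cdot 2 \left(- 4 \left(-2\right)^{4} + 3\right) = \left(-12 + 20\right) + \left(-5\right) 2 \left(\left(-4\right) 16 + 3\right) = 8 - 10 \left(-64 + 3\right) = 8 - -610 = 8 + 610 = 618$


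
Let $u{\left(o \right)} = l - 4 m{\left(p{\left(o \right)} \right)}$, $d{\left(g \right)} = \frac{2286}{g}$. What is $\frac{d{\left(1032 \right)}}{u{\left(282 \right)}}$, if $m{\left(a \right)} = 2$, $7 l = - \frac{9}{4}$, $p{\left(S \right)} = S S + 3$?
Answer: $- \frac{2667}{10019} \approx -0.26619$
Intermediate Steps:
$p{\left(S \right)} = 3 + S^{2}$ ($p{\left(S \right)} = S^{2} + 3 = 3 + S^{2}$)
$l = - \frac{9}{28}$ ($l = \frac{\left(-9\right) \frac{1}{4}}{7} = \frac{1}{7} \left(- \frac{9}{4}\right) = - \frac{9}{28} \approx -0.32143$)
$u{\left(o \right)} = - \frac{233}{28}$ ($u{\left(o \right)} = - \frac{9}{28} - 8 = - \frac{233}{28}$)
$\frac{d{\left(1032 \right)}}{u{\left(282 \right)}} = \frac{2286 \cdot \frac{1}{1032}}{- \frac{233}{28}} = 2286 \cdot \frac{1}{1032} \left(- \frac{28}{233}\right) = \frac{381}{172} \left(- \frac{28}{233}\right) = - \frac{2667}{10019}$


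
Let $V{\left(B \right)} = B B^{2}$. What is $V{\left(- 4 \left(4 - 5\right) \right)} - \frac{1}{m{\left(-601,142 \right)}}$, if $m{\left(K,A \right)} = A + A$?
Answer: $\frac{18175}{284} \approx 63.996$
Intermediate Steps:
$m{\left(K,A \right)} = 2 A$
$V{\left(B \right)} = B^{3}$
$V{\left(- 4 \left(4 - 5\right) \right)} - \frac{1}{m{\left(-601,142 \right)}} = \left(- 4 \left(4 - 5\right)\right)^{3} - \frac{1}{2 \cdot 142} = \left(\left(-4\right) \left(-1\right)\right)^{3} - \frac{1}{284} = 4^{3} - \frac{1}{284} = 64 - \frac{1}{284} = \frac{18175}{284}$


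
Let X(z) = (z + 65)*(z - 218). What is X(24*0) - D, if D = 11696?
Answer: -25866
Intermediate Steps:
X(z) = (-218 + z)*(65 + z) (X(z) = (65 + z)*(-218 + z) = (-218 + z)*(65 + z))
X(24*0) - D = (-14170 + (24*0)² - 3672*0) - 1*11696 = (-14170 + 0² - 153*0) - 11696 = (-14170 + 0 + 0) - 11696 = -14170 - 11696 = -25866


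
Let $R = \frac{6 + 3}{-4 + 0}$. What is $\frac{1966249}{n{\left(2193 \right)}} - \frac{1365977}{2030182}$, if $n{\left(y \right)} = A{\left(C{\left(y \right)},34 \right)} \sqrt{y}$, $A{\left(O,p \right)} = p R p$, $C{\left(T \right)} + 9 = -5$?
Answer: $- \frac{1365977}{2030182} - \frac{1966249 \sqrt{2193}}{5703993} \approx -16.816$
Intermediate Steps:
$C{\left(T \right)} = -14$ ($C{\left(T \right)} = -9 - 5 = -14$)
$R = - \frac{9}{4}$ ($R = \frac{9}{-4} = 9 \left(- \frac{1}{4}\right) = - \frac{9}{4} \approx -2.25$)
$A{\left(O,p \right)} = - \frac{9 p^{2}}{4}$ ($A{\left(O,p \right)} = p \left(- \frac{9}{4}\right) p = - \frac{9 p}{4} p = - \frac{9 p^{2}}{4}$)
$n{\left(y \right)} = - 2601 \sqrt{y}$ ($n{\left(y \right)} = - \frac{9 \cdot 34^{2}}{4} \sqrt{y} = \left(- \frac{9}{4}\right) 1156 \sqrt{y} = - 2601 \sqrt{y}$)
$\frac{1966249}{n{\left(2193 \right)}} - \frac{1365977}{2030182} = \frac{1966249}{\left(-2601\right) \sqrt{2193}} - \frac{1365977}{2030182} = 1966249 \left(- \frac{\sqrt{2193}}{5703993}\right) - \frac{1365977}{2030182} = - \frac{1966249 \sqrt{2193}}{5703993} - \frac{1365977}{2030182} = - \frac{1365977}{2030182} - \frac{1966249 \sqrt{2193}}{5703993}$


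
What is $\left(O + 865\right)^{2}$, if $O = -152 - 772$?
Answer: $3481$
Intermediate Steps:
$O = -924$
$\left(O + 865\right)^{2} = \left(-924 + 865\right)^{2} = \left(-59\right)^{2} = 3481$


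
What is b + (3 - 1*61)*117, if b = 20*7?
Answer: -6646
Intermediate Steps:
b = 140
b + (3 - 1*61)*117 = 140 + (3 - 1*61)*117 = 140 + (3 - 61)*117 = 140 - 58*117 = 140 - 6786 = -6646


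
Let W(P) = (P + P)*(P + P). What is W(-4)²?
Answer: 4096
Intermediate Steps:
W(P) = 4*P² (W(P) = (2*P)*(2*P) = 4*P²)
W(-4)² = (4*(-4)²)² = (4*16)² = 64² = 4096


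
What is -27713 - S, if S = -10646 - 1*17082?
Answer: 15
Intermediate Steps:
S = -27728 (S = -10646 - 17082 = -27728)
-27713 - S = -27713 - 1*(-27728) = -27713 + 27728 = 15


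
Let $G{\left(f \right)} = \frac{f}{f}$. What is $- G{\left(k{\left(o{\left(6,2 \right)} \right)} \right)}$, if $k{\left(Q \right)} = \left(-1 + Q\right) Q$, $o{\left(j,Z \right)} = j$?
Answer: $-1$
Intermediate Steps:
$k{\left(Q \right)} = Q \left(-1 + Q\right)$
$G{\left(f \right)} = 1$
$- G{\left(k{\left(o{\left(6,2 \right)} \right)} \right)} = \left(-1\right) 1 = -1$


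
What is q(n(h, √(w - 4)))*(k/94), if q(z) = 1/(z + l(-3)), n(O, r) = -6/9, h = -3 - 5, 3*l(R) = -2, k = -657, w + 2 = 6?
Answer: 1971/376 ≈ 5.2420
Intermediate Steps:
w = 4 (w = -2 + 6 = 4)
l(R) = -⅔ (l(R) = (⅓)*(-2) = -⅔)
h = -8
n(O, r) = -⅔ (n(O, r) = -6*⅑ = -⅔)
q(z) = 1/(-⅔ + z) (q(z) = 1/(z - ⅔) = 1/(-⅔ + z))
q(n(h, √(w - 4)))*(k/94) = (3/(-2 + 3*(-⅔)))*(-657/94) = (3/(-2 - 2))*(-657*1/94) = (3/(-4))*(-657/94) = (3*(-¼))*(-657/94) = -¾*(-657/94) = 1971/376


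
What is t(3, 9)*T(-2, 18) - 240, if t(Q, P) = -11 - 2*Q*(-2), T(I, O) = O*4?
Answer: -168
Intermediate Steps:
T(I, O) = 4*O
t(Q, P) = -11 + 4*Q
t(3, 9)*T(-2, 18) - 240 = (-11 + 4*3)*(4*18) - 240 = (-11 + 12)*72 - 240 = 1*72 - 240 = 72 - 240 = -168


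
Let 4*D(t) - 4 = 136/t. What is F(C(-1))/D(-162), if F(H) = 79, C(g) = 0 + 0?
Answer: 6399/64 ≈ 99.984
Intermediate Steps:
C(g) = 0
D(t) = 1 + 34/t (D(t) = 1 + (136/t)/4 = 1 + 34/t)
F(C(-1))/D(-162) = 79/(((34 - 162)/(-162))) = 79/((-1/162*(-128))) = 79/(64/81) = 79*(81/64) = 6399/64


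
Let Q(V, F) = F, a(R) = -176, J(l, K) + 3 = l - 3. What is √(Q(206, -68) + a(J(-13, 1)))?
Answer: 2*I*√61 ≈ 15.62*I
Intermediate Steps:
J(l, K) = -6 + l (J(l, K) = -3 + (l - 3) = -3 + (-3 + l) = -6 + l)
√(Q(206, -68) + a(J(-13, 1))) = √(-68 - 176) = √(-244) = 2*I*√61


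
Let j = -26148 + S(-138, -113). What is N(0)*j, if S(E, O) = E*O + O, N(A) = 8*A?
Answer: 0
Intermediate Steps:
S(E, O) = O + E*O
j = -10667 (j = -26148 - 113*(1 - 138) = -26148 - 113*(-137) = -26148 + 15481 = -10667)
N(0)*j = (8*0)*(-10667) = 0*(-10667) = 0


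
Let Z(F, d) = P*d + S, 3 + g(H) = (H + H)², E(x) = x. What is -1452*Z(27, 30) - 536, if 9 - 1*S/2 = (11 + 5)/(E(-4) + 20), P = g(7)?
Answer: -8430848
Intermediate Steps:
g(H) = -3 + 4*H² (g(H) = -3 + (H + H)² = -3 + (2*H)² = -3 + 4*H²)
P = 193 (P = -3 + 4*7² = -3 + 4*49 = -3 + 196 = 193)
S = 16 (S = 18 - 2*(11 + 5)/(-4 + 20) = 18 - 32/16 = 18 - 2*1 = 18 - 2 = 16)
Z(F, d) = 16 + 193*d (Z(F, d) = 193*d + 16 = 16 + 193*d)
-1452*Z(27, 30) - 536 = -1452*(16 + 193*30) - 536 = -1452*(16 + 5790) - 536 = -1452*5806 - 536 = -8430312 - 536 = -8430848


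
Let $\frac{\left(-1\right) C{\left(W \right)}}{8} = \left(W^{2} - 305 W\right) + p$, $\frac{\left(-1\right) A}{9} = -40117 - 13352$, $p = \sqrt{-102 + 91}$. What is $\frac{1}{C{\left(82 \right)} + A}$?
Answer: $\frac{627509}{393767545785} + \frac{8 i \sqrt{11}}{393767545785} \approx 1.5936 \cdot 10^{-6} + 6.7382 \cdot 10^{-11} i$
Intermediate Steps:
$p = i \sqrt{11}$ ($p = \sqrt{-11} = i \sqrt{11} \approx 3.3166 i$)
$A = 481221$ ($A = - 9 \left(-40117 - 13352\right) = \left(-9\right) \left(-53469\right) = 481221$)
$C{\left(W \right)} = - 8 W^{2} + 2440 W - 8 i \sqrt{11}$ ($C{\left(W \right)} = - 8 \left(\left(W^{2} - 305 W\right) + i \sqrt{11}\right) = - 8 \left(W^{2} - 305 W + i \sqrt{11}\right) = - 8 W^{2} + 2440 W - 8 i \sqrt{11}$)
$\frac{1}{C{\left(82 \right)} + A} = \frac{1}{\left(- 8 \cdot 82^{2} + 2440 \cdot 82 - 8 i \sqrt{11}\right) + 481221} = \frac{1}{\left(\left(-8\right) 6724 + 200080 - 8 i \sqrt{11}\right) + 481221} = \frac{1}{\left(-53792 + 200080 - 8 i \sqrt{11}\right) + 481221} = \frac{1}{\left(146288 - 8 i \sqrt{11}\right) + 481221} = \frac{1}{627509 - 8 i \sqrt{11}}$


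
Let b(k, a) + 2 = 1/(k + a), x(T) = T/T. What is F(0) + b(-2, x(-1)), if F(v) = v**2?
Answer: -3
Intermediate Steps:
x(T) = 1
b(k, a) = -2 + 1/(a + k) (b(k, a) = -2 + 1/(k + a) = -2 + 1/(a + k))
F(0) + b(-2, x(-1)) = 0**2 + (1 - 2*1 - 2*(-2))/(1 - 2) = 0 + (1 - 2 + 4)/(-1) = 0 - 1*3 = 0 - 3 = -3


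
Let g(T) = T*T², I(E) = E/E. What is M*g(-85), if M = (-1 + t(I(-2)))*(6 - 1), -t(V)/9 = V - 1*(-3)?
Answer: 113613125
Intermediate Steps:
I(E) = 1
g(T) = T³
t(V) = -27 - 9*V (t(V) = -9*(V - 1*(-3)) = -9*(V + 3) = -9*(3 + V) = -27 - 9*V)
M = -185 (M = (-1 + (-27 - 9*1))*(6 - 1) = (-1 + (-27 - 9))*5 = (-1 - 36)*5 = -37*5 = -185)
M*g(-85) = -185*(-85)³ = -185*(-614125) = 113613125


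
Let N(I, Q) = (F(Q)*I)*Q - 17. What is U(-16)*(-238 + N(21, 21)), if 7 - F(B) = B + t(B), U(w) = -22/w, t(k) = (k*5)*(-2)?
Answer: 947991/8 ≈ 1.1850e+5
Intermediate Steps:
t(k) = -10*k (t(k) = (5*k)*(-2) = -10*k)
F(B) = 7 + 9*B (F(B) = 7 - (B - 10*B) = 7 - (-9)*B = 7 + 9*B)
N(I, Q) = -17 + I*Q*(7 + 9*Q) (N(I, Q) = ((7 + 9*Q)*I)*Q - 17 = (I*(7 + 9*Q))*Q - 17 = I*Q*(7 + 9*Q) - 17 = -17 + I*Q*(7 + 9*Q))
U(-16)*(-238 + N(21, 21)) = (-22/(-16))*(-238 + (-17 + 21*21*(7 + 9*21))) = (-22*(-1/16))*(-238 + (-17 + 21*21*(7 + 189))) = 11*(-238 + (-17 + 21*21*196))/8 = 11*(-238 + (-17 + 86436))/8 = 11*(-238 + 86419)/8 = (11/8)*86181 = 947991/8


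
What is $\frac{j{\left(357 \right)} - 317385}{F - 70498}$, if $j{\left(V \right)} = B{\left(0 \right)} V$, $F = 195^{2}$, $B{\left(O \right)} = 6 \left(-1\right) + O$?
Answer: $\frac{319527}{32473} \approx 9.8398$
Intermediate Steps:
$B{\left(O \right)} = -6 + O$
$F = 38025$
$j{\left(V \right)} = - 6 V$ ($j{\left(V \right)} = \left(-6 + 0\right) V = - 6 V$)
$\frac{j{\left(357 \right)} - 317385}{F - 70498} = \frac{\left(-6\right) 357 - 317385}{38025 - 70498} = \frac{-2142 - 317385}{-32473} = \left(-319527\right) \left(- \frac{1}{32473}\right) = \frac{319527}{32473}$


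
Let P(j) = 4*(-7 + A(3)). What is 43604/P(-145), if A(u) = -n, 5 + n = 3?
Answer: -10901/5 ≈ -2180.2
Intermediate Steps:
n = -2 (n = -5 + 3 = -2)
A(u) = 2 (A(u) = -1*(-2) = 2)
P(j) = -20 (P(j) = 4*(-7 + 2) = 4*(-5) = -20)
43604/P(-145) = 43604/(-20) = 43604*(-1/20) = -10901/5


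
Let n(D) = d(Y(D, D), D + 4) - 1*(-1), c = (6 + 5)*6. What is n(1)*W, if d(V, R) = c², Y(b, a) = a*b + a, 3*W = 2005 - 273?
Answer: 7546324/3 ≈ 2.5154e+6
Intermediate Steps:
W = 1732/3 (W = (2005 - 273)/3 = (⅓)*1732 = 1732/3 ≈ 577.33)
Y(b, a) = a + a*b
c = 66 (c = 11*6 = 66)
d(V, R) = 4356 (d(V, R) = 66² = 4356)
n(D) = 4357 (n(D) = 4356 - 1*(-1) = 4356 + 1 = 4357)
n(1)*W = 4357*(1732/3) = 7546324/3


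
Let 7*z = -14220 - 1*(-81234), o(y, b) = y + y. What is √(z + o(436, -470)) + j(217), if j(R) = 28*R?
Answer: 6076 + √511826/7 ≈ 6178.2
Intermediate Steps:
o(y, b) = 2*y
z = 67014/7 (z = (-14220 - 1*(-81234))/7 = (-14220 + 81234)/7 = (⅐)*67014 = 67014/7 ≈ 9573.4)
√(z + o(436, -470)) + j(217) = √(67014/7 + 2*436) + 28*217 = √(67014/7 + 872) + 6076 = √(73118/7) + 6076 = √511826/7 + 6076 = 6076 + √511826/7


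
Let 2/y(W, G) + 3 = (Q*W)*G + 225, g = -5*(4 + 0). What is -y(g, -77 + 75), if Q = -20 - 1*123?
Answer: 1/2749 ≈ 0.00036377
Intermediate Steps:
g = -20 (g = -5*4 = -20)
Q = -143 (Q = -20 - 123 = -143)
y(W, G) = 2/(222 - 143*G*W) (y(W, G) = 2/(-3 + ((-143*W)*G + 225)) = 2/(-3 + (-143*G*W + 225)) = 2/(-3 + (225 - 143*G*W)) = 2/(222 - 143*G*W))
-y(g, -77 + 75) = -2/(222 - 143*(-77 + 75)*(-20)) = -2/(222 - 143*(-2)*(-20)) = -2/(222 - 5720) = -2/(-5498) = -2*(-1)/5498 = -1*(-1/2749) = 1/2749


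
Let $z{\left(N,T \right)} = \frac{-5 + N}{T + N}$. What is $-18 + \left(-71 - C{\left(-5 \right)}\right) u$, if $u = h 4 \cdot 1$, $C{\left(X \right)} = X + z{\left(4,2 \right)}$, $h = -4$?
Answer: $\frac{3106}{3} \approx 1035.3$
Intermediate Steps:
$z{\left(N,T \right)} = \frac{-5 + N}{N + T}$
$C{\left(X \right)} = - \frac{1}{6} + X$ ($C{\left(X \right)} = X + \frac{-5 + 4}{4 + 2} = X + \frac{1}{6} \left(-1\right) = X - \frac{1}{6} = - \frac{1}{6} + X$)
$u = -16$ ($u = \left(-4\right) 4 \cdot 1 = \left(-16\right) 1 = -16$)
$-18 + \left(-71 - C{\left(-5 \right)}\right) u = -18 + \left(-71 - \left(- \frac{1}{6} - 5\right)\right) \left(-16\right) = -18 + \left(-71 - - \frac{31}{6}\right) \left(-16\right) = -18 + \left(-71 + \frac{31}{6}\right) \left(-16\right) = -18 - - \frac{3160}{3} = -18 + \frac{3160}{3} = \frac{3106}{3}$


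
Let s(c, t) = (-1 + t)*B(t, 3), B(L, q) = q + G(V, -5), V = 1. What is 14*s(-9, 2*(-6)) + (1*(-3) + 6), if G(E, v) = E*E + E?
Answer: -907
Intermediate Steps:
G(E, v) = E + E**2 (G(E, v) = E**2 + E = E + E**2)
B(L, q) = 2 + q (B(L, q) = q + 1*(1 + 1) = q + 1*2 = q + 2 = 2 + q)
s(c, t) = -5 + 5*t (s(c, t) = (-1 + t)*(2 + 3) = (-1 + t)*5 = -5 + 5*t)
14*s(-9, 2*(-6)) + (1*(-3) + 6) = 14*(-5 + 5*(2*(-6))) + (1*(-3) + 6) = 14*(-5 + 5*(-12)) + (-3 + 6) = 14*(-5 - 60) + 3 = 14*(-65) + 3 = -910 + 3 = -907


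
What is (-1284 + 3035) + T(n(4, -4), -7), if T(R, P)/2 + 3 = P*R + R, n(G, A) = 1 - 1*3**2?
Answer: 1841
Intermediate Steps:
n(G, A) = -8 (n(G, A) = 1 - 1*9 = 1 - 9 = -8)
T(R, P) = -6 + 2*R + 2*P*R (T(R, P) = -6 + 2*(P*R + R) = -6 + 2*(R + P*R) = -6 + (2*R + 2*P*R) = -6 + 2*R + 2*P*R)
(-1284 + 3035) + T(n(4, -4), -7) = (-1284 + 3035) + (-6 + 2*(-8) + 2*(-7)*(-8)) = 1751 + (-6 - 16 + 112) = 1751 + 90 = 1841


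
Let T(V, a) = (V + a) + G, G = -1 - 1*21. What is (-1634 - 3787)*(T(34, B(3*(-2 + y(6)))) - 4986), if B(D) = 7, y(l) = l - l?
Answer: 26926107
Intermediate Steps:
y(l) = 0
G = -22 (G = -1 - 21 = -22)
T(V, a) = -22 + V + a (T(V, a) = (V + a) - 22 = -22 + V + a)
(-1634 - 3787)*(T(34, B(3*(-2 + y(6)))) - 4986) = (-1634 - 3787)*((-22 + 34 + 7) - 4986) = -5421*(19 - 4986) = -5421*(-4967) = 26926107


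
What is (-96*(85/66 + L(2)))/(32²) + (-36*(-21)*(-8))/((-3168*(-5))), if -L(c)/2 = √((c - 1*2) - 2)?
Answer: -1769/3520 + 3*I*√2/16 ≈ -0.50256 + 0.26516*I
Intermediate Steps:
L(c) = -2*√(-4 + c) (L(c) = -2*√((c - 1*2) - 2) = -2*√((c - 2) - 2) = -2*√((-2 + c) - 2) = -2*√(-4 + c))
(-96*(85/66 + L(2)))/(32²) + (-36*(-21)*(-8))/((-3168*(-5))) = (-96*(85/66 - 2*√(-4 + 2)))/(32²) + (-36*(-21)*(-8))/((-3168*(-5))) = -96*(85*(1/66) - 2*I*√2)/1024 + (756*(-8))/15840 = -96*(85/66 - 2*I*√2)*(1/1024) - 6048*1/15840 = -96*(85/66 - 2*I*√2)*(1/1024) - 21/55 = (-1360/11 + 192*I*√2)*(1/1024) - 21/55 = (-85/704 + 3*I*√2/16) - 21/55 = -1769/3520 + 3*I*√2/16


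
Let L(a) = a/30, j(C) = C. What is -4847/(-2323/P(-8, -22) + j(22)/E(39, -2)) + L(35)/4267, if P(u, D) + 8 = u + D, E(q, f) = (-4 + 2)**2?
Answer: -196479677/2701011 ≈ -72.743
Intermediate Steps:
E(q, f) = 4 (E(q, f) = (-2)**2 = 4)
L(a) = a/30 (L(a) = a*(1/30) = a/30)
P(u, D) = -8 + D + u (P(u, D) = -8 + (u + D) = -8 + (D + u) = -8 + D + u)
-4847/(-2323/P(-8, -22) + j(22)/E(39, -2)) + L(35)/4267 = -4847/(-2323/(-8 - 22 - 8) + 22/4) + ((1/30)*35)/4267 = -4847/(-2323/(-38) + 22*(1/4)) + (7/6)*(1/4267) = -4847/(-2323*(-1/38) + 11/2) + 7/25602 = -4847/(2323/38 + 11/2) + 7/25602 = -4847/1266/19 + 7/25602 = -4847*19/1266 + 7/25602 = -92093/1266 + 7/25602 = -196479677/2701011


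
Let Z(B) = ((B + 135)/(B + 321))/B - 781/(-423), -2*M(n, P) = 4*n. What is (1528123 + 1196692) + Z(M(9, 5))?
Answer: 232824698419/85446 ≈ 2.7248e+6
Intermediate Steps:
M(n, P) = -2*n
Z(B) = 781/423 + (135 + B)/(B*(321 + B)) (Z(B) = ((135 + B)/(321 + B))/B - 781*(-1/423) = ((135 + B)/(321 + B))/B + 781/423 = (135 + B)/(B*(321 + B)) + 781/423 = 781/423 + (135 + B)/(B*(321 + B)))
(1528123 + 1196692) + Z(M(9, 5)) = (1528123 + 1196692) + (57105 + 781*(-2*9)**2 + 251124*(-2*9))/(423*((-2*9))*(321 - 2*9)) = 2724815 + (1/423)*(57105 + 781*(-18)**2 + 251124*(-18))/(-18*(321 - 18)) = 2724815 + (1/423)*(-1/18)*(57105 + 781*324 - 4520232)/303 = 2724815 + (1/423)*(-1/18)*(1/303)*(57105 + 253044 - 4520232) = 2724815 + (1/423)*(-1/18)*(1/303)*(-4210083) = 2724815 + 155929/85446 = 232824698419/85446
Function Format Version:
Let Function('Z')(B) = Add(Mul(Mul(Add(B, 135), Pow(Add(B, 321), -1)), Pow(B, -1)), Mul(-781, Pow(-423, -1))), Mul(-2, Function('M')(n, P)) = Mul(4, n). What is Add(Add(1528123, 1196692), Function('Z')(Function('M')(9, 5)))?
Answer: Rational(232824698419, 85446) ≈ 2.7248e+6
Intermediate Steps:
Function('M')(n, P) = Mul(-2, n) (Function('M')(n, P) = Mul(Rational(-1, 2), Mul(4, n)) = Mul(-2, n))
Function('Z')(B) = Add(Rational(781, 423), Mul(Pow(B, -1), Pow(Add(321, B), -1), Add(135, B))) (Function('Z')(B) = Add(Mul(Mul(Add(135, B), Pow(Add(321, B), -1)), Pow(B, -1)), Mul(-781, Rational(-1, 423))) = Add(Mul(Mul(Pow(Add(321, B), -1), Add(135, B)), Pow(B, -1)), Rational(781, 423)) = Add(Mul(Pow(B, -1), Pow(Add(321, B), -1), Add(135, B)), Rational(781, 423)) = Add(Rational(781, 423), Mul(Pow(B, -1), Pow(Add(321, B), -1), Add(135, B))))
Add(Add(1528123, 1196692), Function('Z')(Function('M')(9, 5))) = Add(Add(1528123, 1196692), Mul(Rational(1, 423), Pow(Mul(-2, 9), -1), Pow(Add(321, Mul(-2, 9)), -1), Add(57105, Mul(781, Pow(Mul(-2, 9), 2)), Mul(251124, Mul(-2, 9))))) = Add(2724815, Mul(Rational(1, 423), Pow(-18, -1), Pow(Add(321, -18), -1), Add(57105, Mul(781, Pow(-18, 2)), Mul(251124, -18)))) = Add(2724815, Mul(Rational(1, 423), Rational(-1, 18), Pow(303, -1), Add(57105, Mul(781, 324), -4520232))) = Add(2724815, Mul(Rational(1, 423), Rational(-1, 18), Rational(1, 303), Add(57105, 253044, -4520232))) = Add(2724815, Mul(Rational(1, 423), Rational(-1, 18), Rational(1, 303), -4210083)) = Add(2724815, Rational(155929, 85446)) = Rational(232824698419, 85446)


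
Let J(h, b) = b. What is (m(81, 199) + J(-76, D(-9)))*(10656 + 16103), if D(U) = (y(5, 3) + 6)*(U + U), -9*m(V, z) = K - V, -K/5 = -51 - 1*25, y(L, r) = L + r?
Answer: -68690353/9 ≈ -7.6323e+6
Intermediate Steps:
K = 380 (K = -5*(-51 - 1*25) = -5*(-51 - 25) = -5*(-76) = 380)
m(V, z) = -380/9 + V/9 (m(V, z) = -(380 - V)/9 = -380/9 + V/9)
D(U) = 28*U (D(U) = ((5 + 3) + 6)*(U + U) = (8 + 6)*(2*U) = 14*(2*U) = 28*U)
(m(81, 199) + J(-76, D(-9)))*(10656 + 16103) = ((-380/9 + (⅑)*81) + 28*(-9))*(10656 + 16103) = ((-380/9 + 9) - 252)*26759 = (-299/9 - 252)*26759 = -2567/9*26759 = -68690353/9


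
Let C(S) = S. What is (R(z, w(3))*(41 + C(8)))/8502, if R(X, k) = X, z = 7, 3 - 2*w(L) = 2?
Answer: 343/8502 ≈ 0.040343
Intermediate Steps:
w(L) = ½ (w(L) = 3/2 - ½*2 = 3/2 - 1 = ½)
(R(z, w(3))*(41 + C(8)))/8502 = (7*(41 + 8))/8502 = (7*49)*(1/8502) = 343*(1/8502) = 343/8502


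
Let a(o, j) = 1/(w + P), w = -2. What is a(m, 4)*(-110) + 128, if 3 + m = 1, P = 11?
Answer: 1042/9 ≈ 115.78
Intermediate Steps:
m = -2 (m = -3 + 1 = -2)
a(o, j) = ⅑ (a(o, j) = 1/(-2 + 11) = 1/9 = ⅑)
a(m, 4)*(-110) + 128 = (⅑)*(-110) + 128 = -110/9 + 128 = 1042/9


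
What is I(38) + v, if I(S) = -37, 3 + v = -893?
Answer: -933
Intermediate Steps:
v = -896 (v = -3 - 893 = -896)
I(38) + v = -37 - 896 = -933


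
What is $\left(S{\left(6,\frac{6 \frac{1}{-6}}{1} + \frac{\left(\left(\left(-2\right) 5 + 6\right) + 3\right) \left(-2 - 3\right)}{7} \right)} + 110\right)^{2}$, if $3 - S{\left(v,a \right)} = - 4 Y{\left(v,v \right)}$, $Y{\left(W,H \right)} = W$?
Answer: $18769$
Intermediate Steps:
$S{\left(v,a \right)} = 3 + 4 v$ ($S{\left(v,a \right)} = 3 - - 4 v = 3 + 4 v$)
$\left(S{\left(6,\frac{6 \frac{1}{-6}}{1} + \frac{\left(\left(\left(-2\right) 5 + 6\right) + 3\right) \left(-2 - 3\right)}{7} \right)} + 110\right)^{2} = \left(\left(3 + 4 \cdot 6\right) + 110\right)^{2} = \left(\left(3 + 24\right) + 110\right)^{2} = \left(27 + 110\right)^{2} = 137^{2} = 18769$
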